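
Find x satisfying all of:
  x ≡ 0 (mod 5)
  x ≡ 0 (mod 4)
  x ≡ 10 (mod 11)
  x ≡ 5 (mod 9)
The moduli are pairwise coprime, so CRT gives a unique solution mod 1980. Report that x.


Product of moduli M = 5 · 4 · 11 · 9 = 1980.
Merge one congruence at a time:
  Start: x ≡ 0 (mod 5).
  Combine with x ≡ 0 (mod 4); new modulus lcm = 20.
    Write x = 0 + 5·t and substitute into x ≡ 0 (mod 4): 5·t ≡ 0 − 0 = 0 (mod 4).
    Reduce coefficients mod 4: 1·t ≡ 0 (mod 4).
    So t ≡ 0 (mod 4).
    Then x = 0 + 5·0 = 0, valid modulo lcm(5, 4) = 20: x ≡ 0 (mod 20).
  Combine with x ≡ 10 (mod 11); new modulus lcm = 220.
    Write x = 0 + 20·t and substitute into x ≡ 10 (mod 11): 20·t ≡ 10 − 0 = 10 (mod 11).
    Reduce coefficients mod 11: 9·t ≡ 10 (mod 11).
    The inverse of 9 mod 11 is 5 (since 9·5 = 45 = 4·11 + 1), so t ≡ 5·10 = 50 ≡ 6 (mod 11).
    Then x = 0 + 20·6 = 120, valid modulo lcm(20, 11) = 220: x ≡ 120 (mod 220).
  Combine with x ≡ 5 (mod 9); new modulus lcm = 1980.
    Write x = 120 + 220·t and substitute into x ≡ 5 (mod 9): 220·t ≡ 5 − 120 = -115 (mod 9).
    Reduce coefficients mod 9: 4·t ≡ 2 (mod 9).
    The inverse of 4 mod 9 is 7 (since 4·7 = 28 = 3·9 + 1), so t ≡ 7·2 = 14 ≡ 5 (mod 9).
    Then x = 120 + 220·5 = 1220, valid modulo lcm(220, 9) = 1980: x ≡ 1220 (mod 1980).
Verify against each original: 1220 mod 5 = 0, 1220 mod 4 = 0, 1220 mod 11 = 10, 1220 mod 9 = 5.

x ≡ 1220 (mod 1980).


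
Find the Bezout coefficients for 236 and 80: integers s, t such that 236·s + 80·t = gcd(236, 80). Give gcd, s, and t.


Euclidean algorithm on (236, 80) — divide until remainder is 0:
  236 = 2 · 80 + 76
  80 = 1 · 76 + 4
  76 = 19 · 4 + 0
gcd(236, 80) = 4.
Track Bezout coefficients alongside the remainders: start with r₀ = 236 = a·1 + b·0 (s = 1, t = 0) and r₁ = 80 = a·0 + b·1 (s = 0, t = 1); each new remainder r_{k+1} = r_{k-1} − q_k·r_k inherits s_{k+1} = s_{k-1} − q_k·s_k, t_{k+1} = t_{k-1} − q_k·t_k, so r_k = a·s_k + b·t_k at every step:
  q = 2: r = 76, s = 1 − 2·0 = 1, t = 0 − 2·1 = -2  (check: 236·1 + 80·(-2) = 76)
  q = 1: r = 4, s = 0 − 1·1 = -1, t = 1 − 1·(-2) = 3  (check: 236·(-1) + 80·3 = 4)
The row with r = 4 (the gcd) gives the Bezout coefficients s = -1, t = 3.
Result: 236 · (-1) + 80 · (3) = 4.

gcd(236, 80) = 4; s = -1, t = 3 (check: 236·(-1) + 80·3 = 4).


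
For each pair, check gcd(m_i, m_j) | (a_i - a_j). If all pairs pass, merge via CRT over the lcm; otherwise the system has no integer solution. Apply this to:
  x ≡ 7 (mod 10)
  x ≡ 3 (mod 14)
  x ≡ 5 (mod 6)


Moduli 10, 14, 6 are not pairwise coprime, so CRT works modulo lcm(m_i) when all pairwise compatibility conditions hold.
Pairwise compatibility: gcd(m_i, m_j) must divide a_i - a_j for every pair.
Merge one congruence at a time:
  Start: x ≡ 7 (mod 10).
  Combine with x ≡ 3 (mod 14): gcd(10, 14) = 2; 3 - 7 = -4, which IS divisible by 2, so compatible.
    Write x = 7 + 10·t and substitute into x ≡ 3 (mod 14): 10·t ≡ 3 − 7 = -4 (mod 14).
    Divide the congruence (and modulus) by g = 2: 5·t ≡ -2 (mod 7).
    Reduce coefficients mod 7: 5·t ≡ 5 (mod 7).
    The inverse of 5 mod 7 is 3 (since 5·3 = 15 = 2·7 + 1), so t ≡ 3·5 = 15 ≡ 1 (mod 7).
    Then x = 7 + 10·1 = 17, valid modulo lcm(10, 14) = 70: x ≡ 17 (mod 70).
  Combine with x ≡ 5 (mod 6): gcd(70, 6) = 2; 5 - 17 = -12, which IS divisible by 2, so compatible.
    Write x = 17 + 70·t and substitute into x ≡ 5 (mod 6): 70·t ≡ 5 − 17 = -12 (mod 6).
    Divide the congruence (and modulus) by g = 2: 35·t ≡ -6 (mod 3).
    Reduce coefficients mod 3: 2·t ≡ 0 (mod 3).
    The inverse of 2 mod 3 is 2 (since 2·2 = 4 = 1·3 + 1), so t ≡ 2·0 = 0 ≡ 0 (mod 3).
    Then x = 17 + 70·0 = 17, valid modulo lcm(70, 6) = 210: x ≡ 17 (mod 210).
Verify: 17 mod 10 = 7, 17 mod 14 = 3, 17 mod 6 = 5.

x ≡ 17 (mod 210).


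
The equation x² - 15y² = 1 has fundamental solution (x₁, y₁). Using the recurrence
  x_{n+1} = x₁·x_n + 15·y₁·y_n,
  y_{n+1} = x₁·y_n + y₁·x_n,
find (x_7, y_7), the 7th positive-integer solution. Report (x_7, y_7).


Step 1: Find the fundamental solution (x₁, y₁) of x² - 15y² = 1.
  Expand √15 as a continued fraction. a₀ = ⌊√15⌋ = 3; iterate m_{k+1} = d_k·a_k − m_k, d_{k+1} = (15 − m_{k+1}²)/d_k, a_{k+1} = ⌊(a₀ + m_{k+1})/d_{k+1}⌋ (starting m₀ = 0, d₀ = 1), with convergents p_k = a_k·p_{k-1} + p_{k-2}, q_k = a_k·q_{k-1} + q_{k-2} (p₋₁ = 1, q₋₁ = 0):
  k = 0: a₀ = 3; p₀/q₀ = 3/1; p₀² − 15·q₀² = 9 − 15 = -6.
  k = 1: m = 3, d = 6, a = ⌊(3 + 3)/6⌋ = 1; p/q = (1·3 + 1)/(1·1 + 0) = 4/1; p² − 15·q² = 16 − 15 = 1.
  The first convergent with p² − 15·q² = 1 gives the fundamental solution (x₁, y₁) = (4, 1).
Step 2: Apply the recurrence (x_{n+1}, y_{n+1}) = (x₁x_n + 15y₁y_n, x₁y_n + y₁x_n) repeatedly.
  From (x_1, y_1) = (4, 1): x_2 = 4·4 + 15·1·1 = 31; y_2 = 4·1 + 1·4 = 8.
  From (x_2, y_2) = (31, 8): x_3 = 4·31 + 15·1·8 = 244; y_3 = 4·8 + 1·31 = 63.
  From (x_3, y_3) = (244, 63): x_4 = 4·244 + 15·1·63 = 1921; y_4 = 4·63 + 1·244 = 496.
  From (x_4, y_4) = (1921, 496): x_5 = 4·1921 + 15·1·496 = 15124; y_5 = 4·496 + 1·1921 = 3905.
  From (x_5, y_5) = (15124, 3905): x_6 = 4·15124 + 15·1·3905 = 119071; y_6 = 4·3905 + 1·15124 = 30744.
  From (x_6, y_6) = (119071, 30744): x_7 = 4·119071 + 15·1·30744 = 937444; y_7 = 4·30744 + 1·119071 = 242047.
Step 3: Verify x_7² - 15·y_7² = 878801253136 - 878801253135 = 1 (should be 1). ✓

(x_1, y_1) = (4, 1); (x_7, y_7) = (937444, 242047).


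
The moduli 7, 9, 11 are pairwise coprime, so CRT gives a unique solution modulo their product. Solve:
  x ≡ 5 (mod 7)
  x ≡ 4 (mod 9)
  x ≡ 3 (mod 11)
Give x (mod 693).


Moduli 7, 9, 11 are pairwise coprime; by CRT there is a unique solution modulo M = 7 · 9 · 11 = 693.
Solve pairwise, accumulating the modulus:
  Start with x ≡ 5 (mod 7).
  Combine with x ≡ 4 (mod 9): since gcd(7, 9) = 1, we get a unique residue mod 63.
    Write x = 5 + 7·t and substitute into x ≡ 4 (mod 9): 7·t ≡ 4 − 5 = -1 (mod 9).
    Reduce coefficients mod 9: 7·t ≡ 8 (mod 9).
    The inverse of 7 mod 9 is 4 (since 7·4 = 28 = 3·9 + 1), so t ≡ 4·8 = 32 ≡ 5 (mod 9).
    Then x = 5 + 7·5 = 40, valid modulo lcm(7, 9) = 63: x ≡ 40 (mod 63).
  Combine with x ≡ 3 (mod 11): since gcd(63, 11) = 1, we get a unique residue mod 693.
    Write x = 40 + 63·t and substitute into x ≡ 3 (mod 11): 63·t ≡ 3 − 40 = -37 (mod 11).
    Reduce coefficients mod 11: 8·t ≡ 7 (mod 11).
    The inverse of 8 mod 11 is 7 (since 8·7 = 56 = 5·11 + 1), so t ≡ 7·7 = 49 ≡ 5 (mod 11).
    Then x = 40 + 63·5 = 355, valid modulo lcm(63, 11) = 693: x ≡ 355 (mod 693).
Verify: 355 mod 7 = 5 ✓, 355 mod 9 = 4 ✓, 355 mod 11 = 3 ✓.

x ≡ 355 (mod 693).


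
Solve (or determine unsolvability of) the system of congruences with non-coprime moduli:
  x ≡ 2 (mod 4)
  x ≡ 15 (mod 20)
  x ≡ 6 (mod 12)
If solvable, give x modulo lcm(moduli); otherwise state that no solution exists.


Moduli 4, 20, 12 are not pairwise coprime, so CRT works modulo lcm(m_i) when all pairwise compatibility conditions hold.
Pairwise compatibility: gcd(m_i, m_j) must divide a_i - a_j for every pair.
Merge one congruence at a time:
  Start: x ≡ 2 (mod 4).
  Combine with x ≡ 15 (mod 20): gcd(4, 20) = 4, and 15 - 2 = 13 is NOT divisible by 4.
    ⇒ system is inconsistent (no integer solution).

No solution (the system is inconsistent).


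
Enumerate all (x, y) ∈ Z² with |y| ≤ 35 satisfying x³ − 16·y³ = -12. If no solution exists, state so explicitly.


The equation is x³ - 16y³ = -12. For fixed y, x³ = 16·y³ − 12, so a solution requires the RHS to be a perfect cube.
Strategy: iterate y from -35 to 35, compute RHS = 16·y³ − 12, and check whether it is a (positive or negative) perfect cube.
Check small values of y:
  y = 0: RHS = -12 is not a perfect cube.
  y = 1: RHS = 4 is not a perfect cube.
  y = -1: RHS = -28 is not a perfect cube.
  y = 2: RHS = 116 is not a perfect cube.
  y = -2: RHS = -140 is not a perfect cube.
  y = 3: RHS = 420 is not a perfect cube.
  y = -3: RHS = -444 is not a perfect cube.
Continuing the search up to |y| = 35 finds no solutions either.
No (x, y) in the scanned range satisfies the equation.

No integer solutions with |y| ≤ 35.


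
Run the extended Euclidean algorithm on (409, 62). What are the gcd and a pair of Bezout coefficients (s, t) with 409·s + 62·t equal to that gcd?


Euclidean algorithm on (409, 62) — divide until remainder is 0:
  409 = 6 · 62 + 37
  62 = 1 · 37 + 25
  37 = 1 · 25 + 12
  25 = 2 · 12 + 1
  12 = 12 · 1 + 0
gcd(409, 62) = 1.
Track Bezout coefficients alongside the remainders: start with r₀ = 409 = a·1 + b·0 (s = 1, t = 0) and r₁ = 62 = a·0 + b·1 (s = 0, t = 1); each new remainder r_{k+1} = r_{k-1} − q_k·r_k inherits s_{k+1} = s_{k-1} − q_k·s_k, t_{k+1} = t_{k-1} − q_k·t_k, so r_k = a·s_k + b·t_k at every step:
  q = 6: r = 37, s = 1 − 6·0 = 1, t = 0 − 6·1 = -6  (check: 409·1 + 62·(-6) = 37)
  q = 1: r = 25, s = 0 − 1·1 = -1, t = 1 − 1·(-6) = 7  (check: 409·(-1) + 62·7 = 25)
  q = 1: r = 12, s = 1 − 1·(-1) = 2, t = -6 − 1·7 = -13  (check: 409·2 + 62·(-13) = 12)
  q = 2: r = 1, s = -1 − 2·2 = -5, t = 7 − 2·(-13) = 33  (check: 409·(-5) + 62·33 = 1)
The row with r = 1 (the gcd) gives the Bezout coefficients s = -5, t = 33.
Result: 409 · (-5) + 62 · (33) = 1.

gcd(409, 62) = 1; s = -5, t = 33 (check: 409·(-5) + 62·33 = 1).


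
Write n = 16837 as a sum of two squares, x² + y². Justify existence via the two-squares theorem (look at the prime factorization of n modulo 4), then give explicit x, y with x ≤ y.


Step 1: Factor n = 16837 = 113 · 149.
Step 2: Check the mod-4 condition on each prime factor: 113 ≡ 1 (mod 4), exponent 1; 149 ≡ 1 (mod 4), exponent 1.
All primes ≡ 3 (mod 4) appear to even exponent (or don't appear), so by the two-squares theorem n IS expressible as a sum of two squares.
Step 3: Build a representation. Here n = 113 · 149 is a product of primes ≡ 1 (mod 4). Each prime p ≡ 1 (mod 4) is itself a sum of two squares; find a² by testing p − a² for a perfect square:
  113: 113 − 1² = 112, 113 − 2² = 109, 113 − 3² = 104, 113 − 4² = 97, 113 − 5² = 88, 113 − 6² = 77, 113 − 7² = 64 = 8² ⇒ 113 = 7² + 8².
  149: 149 − 1² = 148, 149 − 2² = 145, 149 − 3² = 140, 149 − 4² = 133, 149 − 5² = 124, 149 − 6² = 113, 149 − 7² = 100 = 10² ⇒ 149 = 7² + 10².
  Combine using the Brahmagupta–Fibonacci identity (a² + b²)(c² + d²) = (ac − bd)² + (ad + bc)² = (ac + bd)² + (ad − bc)²:
  113 · 149 = 16837: from (7² + 8²)(7² + 10²), take (7·7 − 8·10, 7·10 + 8·7) = (49 − 80, 70 + 56) = (-31, 126); dropping signs (only squares matter) gives (31, 126); check 31² + 126² = 961 + 15876 = 16837 ✓.
Step 4: Order so x ≤ y and verify: 31² + 126² = 961 + 15876 = 16837 = n. ✓

n = 16837 = 31² + 126² (one valid representation with x ≤ y).


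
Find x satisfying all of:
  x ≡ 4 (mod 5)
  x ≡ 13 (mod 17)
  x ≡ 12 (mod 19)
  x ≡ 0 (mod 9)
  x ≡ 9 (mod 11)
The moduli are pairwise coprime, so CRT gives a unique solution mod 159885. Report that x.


Product of moduli M = 5 · 17 · 19 · 9 · 11 = 159885.
Merge one congruence at a time:
  Start: x ≡ 4 (mod 5).
  Combine with x ≡ 13 (mod 17); new modulus lcm = 85.
    Write x = 4 + 5·t and substitute into x ≡ 13 (mod 17): 5·t ≡ 13 − 4 = 9 (mod 17).
    The inverse of 5 mod 17 is 7 (since 5·7 = 35 = 2·17 + 1), so t ≡ 7·9 = 63 ≡ 12 (mod 17).
    Then x = 4 + 5·12 = 64, valid modulo lcm(5, 17) = 85: x ≡ 64 (mod 85).
  Combine with x ≡ 12 (mod 19); new modulus lcm = 1615.
    Write x = 64 + 85·t and substitute into x ≡ 12 (mod 19): 85·t ≡ 12 − 64 = -52 (mod 19).
    Reduce coefficients mod 19: 9·t ≡ 5 (mod 19).
    The inverse of 9 mod 19 is 17 (since 9·17 = 153 = 8·19 + 1), so t ≡ 17·5 = 85 ≡ 9 (mod 19).
    Then x = 64 + 85·9 = 829, valid modulo lcm(85, 19) = 1615: x ≡ 829 (mod 1615).
  Combine with x ≡ 0 (mod 9); new modulus lcm = 14535.
    Write x = 829 + 1615·t and substitute into x ≡ 0 (mod 9): 1615·t ≡ 0 − 829 = -829 (mod 9).
    Reduce coefficients mod 9: 4·t ≡ 8 (mod 9).
    The inverse of 4 mod 9 is 7 (since 4·7 = 28 = 3·9 + 1), so t ≡ 7·8 = 56 ≡ 2 (mod 9).
    Then x = 829 + 1615·2 = 4059, valid modulo lcm(1615, 9) = 14535: x ≡ 4059 (mod 14535).
  Combine with x ≡ 9 (mod 11); new modulus lcm = 159885.
    Write x = 4059 + 14535·t and substitute into x ≡ 9 (mod 11): 14535·t ≡ 9 − 4059 = -4050 (mod 11).
    Reduce coefficients mod 11: 4·t ≡ 9 (mod 11).
    The inverse of 4 mod 11 is 3 (since 4·3 = 12 = 1·11 + 1), so t ≡ 3·9 = 27 ≡ 5 (mod 11).
    Then x = 4059 + 14535·5 = 76734, valid modulo lcm(14535, 11) = 159885: x ≡ 76734 (mod 159885).
Verify against each original: 76734 mod 5 = 4, 76734 mod 17 = 13, 76734 mod 19 = 12, 76734 mod 9 = 0, 76734 mod 11 = 9.

x ≡ 76734 (mod 159885).


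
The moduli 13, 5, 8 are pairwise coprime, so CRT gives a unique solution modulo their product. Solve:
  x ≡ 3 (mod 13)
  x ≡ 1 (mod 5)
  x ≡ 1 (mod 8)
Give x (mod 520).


Moduli 13, 5, 8 are pairwise coprime; by CRT there is a unique solution modulo M = 13 · 5 · 8 = 520.
Solve pairwise, accumulating the modulus:
  Start with x ≡ 3 (mod 13).
  Combine with x ≡ 1 (mod 5): since gcd(13, 5) = 1, we get a unique residue mod 65.
    Write x = 3 + 13·t and substitute into x ≡ 1 (mod 5): 13·t ≡ 1 − 3 = -2 (mod 5).
    Reduce coefficients mod 5: 3·t ≡ 3 (mod 5).
    The inverse of 3 mod 5 is 2 (since 3·2 = 6 = 1·5 + 1), so t ≡ 2·3 = 6 ≡ 1 (mod 5).
    Then x = 3 + 13·1 = 16, valid modulo lcm(13, 5) = 65: x ≡ 16 (mod 65).
  Combine with x ≡ 1 (mod 8): since gcd(65, 8) = 1, we get a unique residue mod 520.
    Write x = 16 + 65·t and substitute into x ≡ 1 (mod 8): 65·t ≡ 1 − 16 = -15 (mod 8).
    Reduce coefficients mod 8: 1·t ≡ 1 (mod 8).
    So t ≡ 1 (mod 8).
    Then x = 16 + 65·1 = 81, valid modulo lcm(65, 8) = 520: x ≡ 81 (mod 520).
Verify: 81 mod 13 = 3 ✓, 81 mod 5 = 1 ✓, 81 mod 8 = 1 ✓.

x ≡ 81 (mod 520).


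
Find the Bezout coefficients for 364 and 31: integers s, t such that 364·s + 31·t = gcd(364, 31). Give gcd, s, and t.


Euclidean algorithm on (364, 31) — divide until remainder is 0:
  364 = 11 · 31 + 23
  31 = 1 · 23 + 8
  23 = 2 · 8 + 7
  8 = 1 · 7 + 1
  7 = 7 · 1 + 0
gcd(364, 31) = 1.
Track Bezout coefficients alongside the remainders: start with r₀ = 364 = a·1 + b·0 (s = 1, t = 0) and r₁ = 31 = a·0 + b·1 (s = 0, t = 1); each new remainder r_{k+1} = r_{k-1} − q_k·r_k inherits s_{k+1} = s_{k-1} − q_k·s_k, t_{k+1} = t_{k-1} − q_k·t_k, so r_k = a·s_k + b·t_k at every step:
  q = 11: r = 23, s = 1 − 11·0 = 1, t = 0 − 11·1 = -11  (check: 364·1 + 31·(-11) = 23)
  q = 1: r = 8, s = 0 − 1·1 = -1, t = 1 − 1·(-11) = 12  (check: 364·(-1) + 31·12 = 8)
  q = 2: r = 7, s = 1 − 2·(-1) = 3, t = -11 − 2·12 = -35  (check: 364·3 + 31·(-35) = 7)
  q = 1: r = 1, s = -1 − 1·3 = -4, t = 12 − 1·(-35) = 47  (check: 364·(-4) + 31·47 = 1)
The row with r = 1 (the gcd) gives the Bezout coefficients s = -4, t = 47.
Result: 364 · (-4) + 31 · (47) = 1.

gcd(364, 31) = 1; s = -4, t = 47 (check: 364·(-4) + 31·47 = 1).


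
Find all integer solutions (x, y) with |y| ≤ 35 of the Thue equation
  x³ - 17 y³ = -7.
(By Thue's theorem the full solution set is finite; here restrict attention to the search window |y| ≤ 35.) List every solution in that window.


The equation is x³ - 17y³ = -7. For fixed y, x³ = 17·y³ − 7, so a solution requires the RHS to be a perfect cube.
Strategy: iterate y from -35 to 35, compute RHS = 17·y³ − 7, and check whether it is a (positive or negative) perfect cube.
Check small values of y:
  y = 0: RHS = -7 is not a perfect cube.
  y = 1: RHS = 10 is not a perfect cube.
  y = -1: RHS = -24 is not a perfect cube.
  y = 2: RHS = 129 is not a perfect cube.
  y = -2: RHS = -143 is not a perfect cube.
  y = 3: RHS = 452 is not a perfect cube.
  y = -3: RHS = -466 is not a perfect cube.
Continuing the search up to |y| = 35 finds no solutions either.
No (x, y) in the scanned range satisfies the equation.

No integer solutions with |y| ≤ 35.


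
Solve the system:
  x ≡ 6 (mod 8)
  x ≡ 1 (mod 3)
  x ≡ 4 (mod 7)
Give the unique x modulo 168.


Moduli 8, 3, 7 are pairwise coprime; by CRT there is a unique solution modulo M = 8 · 3 · 7 = 168.
Solve pairwise, accumulating the modulus:
  Start with x ≡ 6 (mod 8).
  Combine with x ≡ 1 (mod 3): since gcd(8, 3) = 1, we get a unique residue mod 24.
    Write x = 6 + 8·t and substitute into x ≡ 1 (mod 3): 8·t ≡ 1 − 6 = -5 (mod 3).
    Reduce coefficients mod 3: 2·t ≡ 1 (mod 3).
    The inverse of 2 mod 3 is 2 (since 2·2 = 4 = 1·3 + 1), so t ≡ 2·1 = 2 ≡ 2 (mod 3).
    Then x = 6 + 8·2 = 22, valid modulo lcm(8, 3) = 24: x ≡ 22 (mod 24).
  Combine with x ≡ 4 (mod 7): since gcd(24, 7) = 1, we get a unique residue mod 168.
    Write x = 22 + 24·t and substitute into x ≡ 4 (mod 7): 24·t ≡ 4 − 22 = -18 (mod 7).
    Reduce coefficients mod 7: 3·t ≡ 3 (mod 7).
    The inverse of 3 mod 7 is 5 (since 3·5 = 15 = 2·7 + 1), so t ≡ 5·3 = 15 ≡ 1 (mod 7).
    Then x = 22 + 24·1 = 46, valid modulo lcm(24, 7) = 168: x ≡ 46 (mod 168).
Verify: 46 mod 8 = 6 ✓, 46 mod 3 = 1 ✓, 46 mod 7 = 4 ✓.

x ≡ 46 (mod 168).


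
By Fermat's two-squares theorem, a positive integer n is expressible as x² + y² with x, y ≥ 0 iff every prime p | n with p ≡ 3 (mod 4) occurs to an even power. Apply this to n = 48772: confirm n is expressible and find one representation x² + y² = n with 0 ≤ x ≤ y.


Step 1: Factor n = 48772 = 2^2 · 89 · 137.
Step 2: Check the mod-4 condition on each prime factor: 2 = 2 (special); 89 ≡ 1 (mod 4), exponent 1; 137 ≡ 1 (mod 4), exponent 1.
All primes ≡ 3 (mod 4) appear to even exponent (or don't appear), so by the two-squares theorem n IS expressible as a sum of two squares.
Step 3: Build a representation. Group n = k² · m with k = 2 and m = 89 · 137 = 12193 (a product of primes ≡ 1 (mod 4)); a representation of m scales to one of n via (k·x)² + (k·y)² = k²(x² + y²). Each prime p ≡ 1 (mod 4) is itself a sum of two squares; find a² by testing p − a² for a perfect square:
  89: 89 − 1² = 88, 89 − 2² = 85, 89 − 3² = 80, 89 − 4² = 73, 89 − 5² = 64 = 8² ⇒ 89 = 5² + 8².
  137: 137 − 1² = 136, 137 − 2² = 133, 137 − 3² = 128, 137 − 4² = 121 = 11² ⇒ 137 = 4² + 11².
  Combine using the Brahmagupta–Fibonacci identity (a² + b²)(c² + d²) = (ac − bd)² + (ad + bc)² = (ac + bd)² + (ad − bc)²:
  89 · 137 = 12193: from (5² + 8²)(4² + 11²), take (5·4 − 8·11, 5·11 + 8·4) = (20 − 88, 55 + 32) = (-68, 87); dropping signs (only squares matter) gives (68, 87); check 68² + 87² = 4624 + 7569 = 12193 ✓.
  Scale by k = 2: (2·68, 2·87) = (136, 174).
Step 4: Order so x ≤ y and verify: 136² + 174² = 18496 + 30276 = 48772 = n. ✓

n = 48772 = 136² + 174² (one valid representation with x ≤ y).


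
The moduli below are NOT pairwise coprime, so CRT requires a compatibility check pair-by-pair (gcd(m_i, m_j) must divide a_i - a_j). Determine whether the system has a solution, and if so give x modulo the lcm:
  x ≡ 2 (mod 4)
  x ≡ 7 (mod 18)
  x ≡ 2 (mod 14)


Moduli 4, 18, 14 are not pairwise coprime, so CRT works modulo lcm(m_i) when all pairwise compatibility conditions hold.
Pairwise compatibility: gcd(m_i, m_j) must divide a_i - a_j for every pair.
Merge one congruence at a time:
  Start: x ≡ 2 (mod 4).
  Combine with x ≡ 7 (mod 18): gcd(4, 18) = 2, and 7 - 2 = 5 is NOT divisible by 2.
    ⇒ system is inconsistent (no integer solution).

No solution (the system is inconsistent).


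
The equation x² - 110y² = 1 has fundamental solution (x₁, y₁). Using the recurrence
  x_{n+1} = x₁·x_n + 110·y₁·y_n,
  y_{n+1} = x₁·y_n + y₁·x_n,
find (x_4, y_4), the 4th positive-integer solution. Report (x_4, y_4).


Step 1: Find the fundamental solution (x₁, y₁) of x² - 110y² = 1.
  Expand √110 as a continued fraction. a₀ = ⌊√110⌋ = 10; iterate m_{k+1} = d_k·a_k − m_k, d_{k+1} = (110 − m_{k+1}²)/d_k, a_{k+1} = ⌊(a₀ + m_{k+1})/d_{k+1}⌋ (starting m₀ = 0, d₀ = 1), with convergents p_k = a_k·p_{k-1} + p_{k-2}, q_k = a_k·q_{k-1} + q_{k-2} (p₋₁ = 1, q₋₁ = 0):
  k = 0: a₀ = 10; p₀/q₀ = 10/1; p₀² − 110·q₀² = 100 − 110 = -10.
  k = 1: m = 10, d = 10, a = ⌊(10 + 10)/10⌋ = 2; p/q = (2·10 + 1)/(2·1 + 0) = 21/2; p² − 110·q² = 441 − 440 = 1.
  The first convergent with p² − 110·q² = 1 gives the fundamental solution (x₁, y₁) = (21, 2).
Step 2: Apply the recurrence (x_{n+1}, y_{n+1}) = (x₁x_n + 110y₁y_n, x₁y_n + y₁x_n) repeatedly.
  From (x_1, y_1) = (21, 2): x_2 = 21·21 + 110·2·2 = 881; y_2 = 21·2 + 2·21 = 84.
  From (x_2, y_2) = (881, 84): x_3 = 21·881 + 110·2·84 = 36981; y_3 = 21·84 + 2·881 = 3526.
  From (x_3, y_3) = (36981, 3526): x_4 = 21·36981 + 110·2·3526 = 1552321; y_4 = 21·3526 + 2·36981 = 148008.
Step 3: Verify x_4² - 110·y_4² = 2409700487041 - 2409700487040 = 1 (should be 1). ✓

(x_1, y_1) = (21, 2); (x_4, y_4) = (1552321, 148008).


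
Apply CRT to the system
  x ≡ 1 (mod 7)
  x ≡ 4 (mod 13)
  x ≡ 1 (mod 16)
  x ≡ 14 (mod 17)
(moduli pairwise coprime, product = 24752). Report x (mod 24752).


Product of moduli M = 7 · 13 · 16 · 17 = 24752.
Merge one congruence at a time:
  Start: x ≡ 1 (mod 7).
  Combine with x ≡ 4 (mod 13); new modulus lcm = 91.
    Write x = 1 + 7·t and substitute into x ≡ 4 (mod 13): 7·t ≡ 4 − 1 = 3 (mod 13).
    The inverse of 7 mod 13 is 2 (since 7·2 = 14 = 1·13 + 1), so t ≡ 2·3 = 6 ≡ 6 (mod 13).
    Then x = 1 + 7·6 = 43, valid modulo lcm(7, 13) = 91: x ≡ 43 (mod 91).
  Combine with x ≡ 1 (mod 16); new modulus lcm = 1456.
    Write x = 43 + 91·t and substitute into x ≡ 1 (mod 16): 91·t ≡ 1 − 43 = -42 (mod 16).
    Reduce coefficients mod 16: 11·t ≡ 6 (mod 16).
    The inverse of 11 mod 16 is 3 (since 11·3 = 33 = 2·16 + 1), so t ≡ 3·6 = 18 ≡ 2 (mod 16).
    Then x = 43 + 91·2 = 225, valid modulo lcm(91, 16) = 1456: x ≡ 225 (mod 1456).
  Combine with x ≡ 14 (mod 17); new modulus lcm = 24752.
    Write x = 225 + 1456·t and substitute into x ≡ 14 (mod 17): 1456·t ≡ 14 − 225 = -211 (mod 17).
    Reduce coefficients mod 17: 11·t ≡ 10 (mod 17).
    The inverse of 11 mod 17 is 14 (since 11·14 = 154 = 9·17 + 1), so t ≡ 14·10 = 140 ≡ 4 (mod 17).
    Then x = 225 + 1456·4 = 6049, valid modulo lcm(1456, 17) = 24752: x ≡ 6049 (mod 24752).
Verify against each original: 6049 mod 7 = 1, 6049 mod 13 = 4, 6049 mod 16 = 1, 6049 mod 17 = 14.

x ≡ 6049 (mod 24752).


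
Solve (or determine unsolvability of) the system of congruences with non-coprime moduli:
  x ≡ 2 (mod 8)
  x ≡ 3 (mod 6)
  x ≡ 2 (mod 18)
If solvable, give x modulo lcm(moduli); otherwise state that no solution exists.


Moduli 8, 6, 18 are not pairwise coprime, so CRT works modulo lcm(m_i) when all pairwise compatibility conditions hold.
Pairwise compatibility: gcd(m_i, m_j) must divide a_i - a_j for every pair.
Merge one congruence at a time:
  Start: x ≡ 2 (mod 8).
  Combine with x ≡ 3 (mod 6): gcd(8, 6) = 2, and 3 - 2 = 1 is NOT divisible by 2.
    ⇒ system is inconsistent (no integer solution).

No solution (the system is inconsistent).


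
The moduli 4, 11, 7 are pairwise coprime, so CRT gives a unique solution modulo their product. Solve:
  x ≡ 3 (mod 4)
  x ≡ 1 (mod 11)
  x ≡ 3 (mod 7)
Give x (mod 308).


Moduli 4, 11, 7 are pairwise coprime; by CRT there is a unique solution modulo M = 4 · 11 · 7 = 308.
Solve pairwise, accumulating the modulus:
  Start with x ≡ 3 (mod 4).
  Combine with x ≡ 1 (mod 11): since gcd(4, 11) = 1, we get a unique residue mod 44.
    Write x = 3 + 4·t and substitute into x ≡ 1 (mod 11): 4·t ≡ 1 − 3 = -2 (mod 11).
    Reduce coefficients mod 11: 4·t ≡ 9 (mod 11).
    The inverse of 4 mod 11 is 3 (since 4·3 = 12 = 1·11 + 1), so t ≡ 3·9 = 27 ≡ 5 (mod 11).
    Then x = 3 + 4·5 = 23, valid modulo lcm(4, 11) = 44: x ≡ 23 (mod 44).
  Combine with x ≡ 3 (mod 7): since gcd(44, 7) = 1, we get a unique residue mod 308.
    Write x = 23 + 44·t and substitute into x ≡ 3 (mod 7): 44·t ≡ 3 − 23 = -20 (mod 7).
    Reduce coefficients mod 7: 2·t ≡ 1 (mod 7).
    The inverse of 2 mod 7 is 4 (since 2·4 = 8 = 1·7 + 1), so t ≡ 4·1 = 4 ≡ 4 (mod 7).
    Then x = 23 + 44·4 = 199, valid modulo lcm(44, 7) = 308: x ≡ 199 (mod 308).
Verify: 199 mod 4 = 3 ✓, 199 mod 11 = 1 ✓, 199 mod 7 = 3 ✓.

x ≡ 199 (mod 308).


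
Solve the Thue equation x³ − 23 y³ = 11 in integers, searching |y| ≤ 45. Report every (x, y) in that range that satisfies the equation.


The equation is x³ - 23y³ = 11. For fixed y, x³ = 23·y³ + 11, so a solution requires the RHS to be a perfect cube.
Strategy: iterate y from -45 to 45, compute RHS = 23·y³ + 11, and check whether it is a (positive or negative) perfect cube.
Check small values of y:
  y = 0: RHS = 11 is not a perfect cube.
  y = 1: RHS = 34 is not a perfect cube.
  y = -1: RHS = -12 is not a perfect cube.
  y = 2: RHS = 195 is not a perfect cube.
  y = -2: RHS = -173 is not a perfect cube.
  y = 3: RHS = 632 is not a perfect cube.
  y = -3: RHS = -610 is not a perfect cube.
Continuing the search up to |y| = 45 finds no solutions either.
No (x, y) in the scanned range satisfies the equation.

No integer solutions with |y| ≤ 45.


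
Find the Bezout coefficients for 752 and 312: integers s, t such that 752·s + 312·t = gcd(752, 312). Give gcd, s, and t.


Euclidean algorithm on (752, 312) — divide until remainder is 0:
  752 = 2 · 312 + 128
  312 = 2 · 128 + 56
  128 = 2 · 56 + 16
  56 = 3 · 16 + 8
  16 = 2 · 8 + 0
gcd(752, 312) = 8.
Track Bezout coefficients alongside the remainders: start with r₀ = 752 = a·1 + b·0 (s = 1, t = 0) and r₁ = 312 = a·0 + b·1 (s = 0, t = 1); each new remainder r_{k+1} = r_{k-1} − q_k·r_k inherits s_{k+1} = s_{k-1} − q_k·s_k, t_{k+1} = t_{k-1} − q_k·t_k, so r_k = a·s_k + b·t_k at every step:
  q = 2: r = 128, s = 1 − 2·0 = 1, t = 0 − 2·1 = -2  (check: 752·1 + 312·(-2) = 128)
  q = 2: r = 56, s = 0 − 2·1 = -2, t = 1 − 2·(-2) = 5  (check: 752·(-2) + 312·5 = 56)
  q = 2: r = 16, s = 1 − 2·(-2) = 5, t = -2 − 2·5 = -12  (check: 752·5 + 312·(-12) = 16)
  q = 3: r = 8, s = -2 − 3·5 = -17, t = 5 − 3·(-12) = 41  (check: 752·(-17) + 312·41 = 8)
The row with r = 8 (the gcd) gives the Bezout coefficients s = -17, t = 41.
Result: 752 · (-17) + 312 · (41) = 8.

gcd(752, 312) = 8; s = -17, t = 41 (check: 752·(-17) + 312·41 = 8).


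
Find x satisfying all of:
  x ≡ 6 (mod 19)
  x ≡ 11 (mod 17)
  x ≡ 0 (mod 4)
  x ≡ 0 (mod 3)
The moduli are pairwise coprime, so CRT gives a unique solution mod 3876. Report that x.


Product of moduli M = 19 · 17 · 4 · 3 = 3876.
Merge one congruence at a time:
  Start: x ≡ 6 (mod 19).
  Combine with x ≡ 11 (mod 17); new modulus lcm = 323.
    Write x = 6 + 19·t and substitute into x ≡ 11 (mod 17): 19·t ≡ 11 − 6 = 5 (mod 17).
    Reduce coefficients mod 17: 2·t ≡ 5 (mod 17).
    The inverse of 2 mod 17 is 9 (since 2·9 = 18 = 1·17 + 1), so t ≡ 9·5 = 45 ≡ 11 (mod 17).
    Then x = 6 + 19·11 = 215, valid modulo lcm(19, 17) = 323: x ≡ 215 (mod 323).
  Combine with x ≡ 0 (mod 4); new modulus lcm = 1292.
    Write x = 215 + 323·t and substitute into x ≡ 0 (mod 4): 323·t ≡ 0 − 215 = -215 (mod 4).
    Reduce coefficients mod 4: 3·t ≡ 1 (mod 4).
    The inverse of 3 mod 4 is 3 (since 3·3 = 9 = 2·4 + 1), so t ≡ 3·1 = 3 ≡ 3 (mod 4).
    Then x = 215 + 323·3 = 1184, valid modulo lcm(323, 4) = 1292: x ≡ 1184 (mod 1292).
  Combine with x ≡ 0 (mod 3); new modulus lcm = 3876.
    Write x = 1184 + 1292·t and substitute into x ≡ 0 (mod 3): 1292·t ≡ 0 − 1184 = -1184 (mod 3).
    Reduce coefficients mod 3: 2·t ≡ 1 (mod 3).
    The inverse of 2 mod 3 is 2 (since 2·2 = 4 = 1·3 + 1), so t ≡ 2·1 = 2 ≡ 2 (mod 3).
    Then x = 1184 + 1292·2 = 3768, valid modulo lcm(1292, 3) = 3876: x ≡ 3768 (mod 3876).
Verify against each original: 3768 mod 19 = 6, 3768 mod 17 = 11, 3768 mod 4 = 0, 3768 mod 3 = 0.

x ≡ 3768 (mod 3876).


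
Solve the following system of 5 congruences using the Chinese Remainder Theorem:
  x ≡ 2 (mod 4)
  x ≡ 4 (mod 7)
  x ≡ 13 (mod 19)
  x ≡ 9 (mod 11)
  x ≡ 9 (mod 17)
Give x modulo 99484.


Product of moduli M = 4 · 7 · 19 · 11 · 17 = 99484.
Merge one congruence at a time:
  Start: x ≡ 2 (mod 4).
  Combine with x ≡ 4 (mod 7); new modulus lcm = 28.
    Write x = 2 + 4·t and substitute into x ≡ 4 (mod 7): 4·t ≡ 4 − 2 = 2 (mod 7).
    The inverse of 4 mod 7 is 2 (since 4·2 = 8 = 1·7 + 1), so t ≡ 2·2 = 4 ≡ 4 (mod 7).
    Then x = 2 + 4·4 = 18, valid modulo lcm(4, 7) = 28: x ≡ 18 (mod 28).
  Combine with x ≡ 13 (mod 19); new modulus lcm = 532.
    Write x = 18 + 28·t and substitute into x ≡ 13 (mod 19): 28·t ≡ 13 − 18 = -5 (mod 19).
    Reduce coefficients mod 19: 9·t ≡ 14 (mod 19).
    The inverse of 9 mod 19 is 17 (since 9·17 = 153 = 8·19 + 1), so t ≡ 17·14 = 238 ≡ 10 (mod 19).
    Then x = 18 + 28·10 = 298, valid modulo lcm(28, 19) = 532: x ≡ 298 (mod 532).
  Combine with x ≡ 9 (mod 11); new modulus lcm = 5852.
    Write x = 298 + 532·t and substitute into x ≡ 9 (mod 11): 532·t ≡ 9 − 298 = -289 (mod 11).
    Reduce coefficients mod 11: 4·t ≡ 8 (mod 11).
    The inverse of 4 mod 11 is 3 (since 4·3 = 12 = 1·11 + 1), so t ≡ 3·8 = 24 ≡ 2 (mod 11).
    Then x = 298 + 532·2 = 1362, valid modulo lcm(532, 11) = 5852: x ≡ 1362 (mod 5852).
  Combine with x ≡ 9 (mod 17); new modulus lcm = 99484.
    Write x = 1362 + 5852·t and substitute into x ≡ 9 (mod 17): 5852·t ≡ 9 − 1362 = -1353 (mod 17).
    Reduce coefficients mod 17: 4·t ≡ 7 (mod 17).
    The inverse of 4 mod 17 is 13 (since 4·13 = 52 = 3·17 + 1), so t ≡ 13·7 = 91 ≡ 6 (mod 17).
    Then x = 1362 + 5852·6 = 36474, valid modulo lcm(5852, 17) = 99484: x ≡ 36474 (mod 99484).
Verify against each original: 36474 mod 4 = 2, 36474 mod 7 = 4, 36474 mod 19 = 13, 36474 mod 11 = 9, 36474 mod 17 = 9.

x ≡ 36474 (mod 99484).


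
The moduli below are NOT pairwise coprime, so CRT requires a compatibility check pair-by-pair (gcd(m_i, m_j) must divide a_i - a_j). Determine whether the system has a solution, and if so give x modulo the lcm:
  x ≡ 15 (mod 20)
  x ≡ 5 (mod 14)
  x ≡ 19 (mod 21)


Moduli 20, 14, 21 are not pairwise coprime, so CRT works modulo lcm(m_i) when all pairwise compatibility conditions hold.
Pairwise compatibility: gcd(m_i, m_j) must divide a_i - a_j for every pair.
Merge one congruence at a time:
  Start: x ≡ 15 (mod 20).
  Combine with x ≡ 5 (mod 14): gcd(20, 14) = 2; 5 - 15 = -10, which IS divisible by 2, so compatible.
    Write x = 15 + 20·t and substitute into x ≡ 5 (mod 14): 20·t ≡ 5 − 15 = -10 (mod 14).
    Divide the congruence (and modulus) by g = 2: 10·t ≡ -5 (mod 7).
    Reduce coefficients mod 7: 3·t ≡ 2 (mod 7).
    The inverse of 3 mod 7 is 5 (since 3·5 = 15 = 2·7 + 1), so t ≡ 5·2 = 10 ≡ 3 (mod 7).
    Then x = 15 + 20·3 = 75, valid modulo lcm(20, 14) = 140: x ≡ 75 (mod 140).
  Combine with x ≡ 19 (mod 21): gcd(140, 21) = 7; 19 - 75 = -56, which IS divisible by 7, so compatible.
    Write x = 75 + 140·t and substitute into x ≡ 19 (mod 21): 140·t ≡ 19 − 75 = -56 (mod 21).
    Divide the congruence (and modulus) by g = 7: 20·t ≡ -8 (mod 3).
    Reduce coefficients mod 3: 2·t ≡ 1 (mod 3).
    The inverse of 2 mod 3 is 2 (since 2·2 = 4 = 1·3 + 1), so t ≡ 2·1 = 2 ≡ 2 (mod 3).
    Then x = 75 + 140·2 = 355, valid modulo lcm(140, 21) = 420: x ≡ 355 (mod 420).
Verify: 355 mod 20 = 15, 355 mod 14 = 5, 355 mod 21 = 19.

x ≡ 355 (mod 420).


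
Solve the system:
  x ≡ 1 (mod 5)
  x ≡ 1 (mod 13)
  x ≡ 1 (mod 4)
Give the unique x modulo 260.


Moduli 5, 13, 4 are pairwise coprime; by CRT there is a unique solution modulo M = 5 · 13 · 4 = 260.
Solve pairwise, accumulating the modulus:
  Start with x ≡ 1 (mod 5).
  Combine with x ≡ 1 (mod 13): since gcd(5, 13) = 1, we get a unique residue mod 65.
    Write x = 1 + 5·t and substitute into x ≡ 1 (mod 13): 5·t ≡ 1 − 1 = 0 (mod 13).
    The inverse of 5 mod 13 is 8 (since 5·8 = 40 = 3·13 + 1), so t ≡ 8·0 = 0 ≡ 0 (mod 13).
    Then x = 1 + 5·0 = 1, valid modulo lcm(5, 13) = 65: x ≡ 1 (mod 65).
  Combine with x ≡ 1 (mod 4): since gcd(65, 4) = 1, we get a unique residue mod 260.
    Write x = 1 + 65·t and substitute into x ≡ 1 (mod 4): 65·t ≡ 1 − 1 = 0 (mod 4).
    Reduce coefficients mod 4: 1·t ≡ 0 (mod 4).
    So t ≡ 0 (mod 4).
    Then x = 1 + 65·0 = 1, valid modulo lcm(65, 4) = 260: x ≡ 1 (mod 260).
Verify: 1 mod 5 = 1 ✓, 1 mod 13 = 1 ✓, 1 mod 4 = 1 ✓.

x ≡ 1 (mod 260).


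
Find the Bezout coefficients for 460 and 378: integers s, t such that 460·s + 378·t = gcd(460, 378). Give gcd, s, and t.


Euclidean algorithm on (460, 378) — divide until remainder is 0:
  460 = 1 · 378 + 82
  378 = 4 · 82 + 50
  82 = 1 · 50 + 32
  50 = 1 · 32 + 18
  32 = 1 · 18 + 14
  18 = 1 · 14 + 4
  14 = 3 · 4 + 2
  4 = 2 · 2 + 0
gcd(460, 378) = 2.
Track Bezout coefficients alongside the remainders: start with r₀ = 460 = a·1 + b·0 (s = 1, t = 0) and r₁ = 378 = a·0 + b·1 (s = 0, t = 1); each new remainder r_{k+1} = r_{k-1} − q_k·r_k inherits s_{k+1} = s_{k-1} − q_k·s_k, t_{k+1} = t_{k-1} − q_k·t_k, so r_k = a·s_k + b·t_k at every step:
  q = 1: r = 82, s = 1 − 1·0 = 1, t = 0 − 1·1 = -1  (check: 460·1 + 378·(-1) = 82)
  q = 4: r = 50, s = 0 − 4·1 = -4, t = 1 − 4·(-1) = 5  (check: 460·(-4) + 378·5 = 50)
  q = 1: r = 32, s = 1 − 1·(-4) = 5, t = -1 − 1·5 = -6  (check: 460·5 + 378·(-6) = 32)
  q = 1: r = 18, s = -4 − 1·5 = -9, t = 5 − 1·(-6) = 11  (check: 460·(-9) + 378·11 = 18)
  q = 1: r = 14, s = 5 − 1·(-9) = 14, t = -6 − 1·11 = -17  (check: 460·14 + 378·(-17) = 14)
  q = 1: r = 4, s = -9 − 1·14 = -23, t = 11 − 1·(-17) = 28  (check: 460·(-23) + 378·28 = 4)
  q = 3: r = 2, s = 14 − 3·(-23) = 83, t = -17 − 3·28 = -101  (check: 460·83 + 378·(-101) = 2)
The row with r = 2 (the gcd) gives the Bezout coefficients s = 83, t = -101.
Result: 460 · (83) + 378 · (-101) = 2.

gcd(460, 378) = 2; s = 83, t = -101 (check: 460·83 + 378·(-101) = 2).


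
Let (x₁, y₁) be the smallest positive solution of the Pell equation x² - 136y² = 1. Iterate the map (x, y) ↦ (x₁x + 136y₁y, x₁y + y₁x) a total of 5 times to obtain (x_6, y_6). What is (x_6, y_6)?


Step 1: Find the fundamental solution (x₁, y₁) of x² - 136y² = 1.
  Expand √136 as a continued fraction. a₀ = ⌊√136⌋ = 11; iterate m_{k+1} = d_k·a_k − m_k, d_{k+1} = (136 − m_{k+1}²)/d_k, a_{k+1} = ⌊(a₀ + m_{k+1})/d_{k+1}⌋ (starting m₀ = 0, d₀ = 1), with convergents p_k = a_k·p_{k-1} + p_{k-2}, q_k = a_k·q_{k-1} + q_{k-2} (p₋₁ = 1, q₋₁ = 0):
  k = 0: a₀ = 11; p₀/q₀ = 11/1; p₀² − 136·q₀² = 121 − 136 = -15.
  k = 1: m = 11, d = 15, a = ⌊(11 + 11)/15⌋ = 1; p/q = (1·11 + 1)/(1·1 + 0) = 12/1; p² − 136·q² = 144 − 136 = 8.
  k = 2: m = 4, d = 8, a = ⌊(11 + 4)/8⌋ = 1; p/q = (1·12 + 11)/(1·1 + 1) = 23/2; p² − 136·q² = 529 − 544 = -15.
  k = 3: m = 4, d = 15, a = ⌊(11 + 4)/15⌋ = 1; p/q = (1·23 + 12)/(1·2 + 1) = 35/3; p² − 136·q² = 1225 − 1224 = 1.
  The first convergent with p² − 136·q² = 1 gives the fundamental solution (x₁, y₁) = (35, 3).
Step 2: Apply the recurrence (x_{n+1}, y_{n+1}) = (x₁x_n + 136y₁y_n, x₁y_n + y₁x_n) repeatedly.
  From (x_1, y_1) = (35, 3): x_2 = 35·35 + 136·3·3 = 2449; y_2 = 35·3 + 3·35 = 210.
  From (x_2, y_2) = (2449, 210): x_3 = 35·2449 + 136·3·210 = 171395; y_3 = 35·210 + 3·2449 = 14697.
  From (x_3, y_3) = (171395, 14697): x_4 = 35·171395 + 136·3·14697 = 11995201; y_4 = 35·14697 + 3·171395 = 1028580.
  From (x_4, y_4) = (11995201, 1028580): x_5 = 35·11995201 + 136·3·1028580 = 839492675; y_5 = 35·1028580 + 3·11995201 = 71985903.
  From (x_5, y_5) = (839492675, 71985903): x_6 = 35·839492675 + 136·3·71985903 = 58752492049; y_6 = 35·71985903 + 3·839492675 = 5037984630.
Step 3: Verify x_6² - 136·y_6² = 3451855321967808218401 - 3451855321967808218400 = 1 (should be 1). ✓

(x_1, y_1) = (35, 3); (x_6, y_6) = (58752492049, 5037984630).


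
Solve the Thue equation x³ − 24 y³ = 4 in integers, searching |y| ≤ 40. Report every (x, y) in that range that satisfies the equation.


The equation is x³ - 24y³ = 4. For fixed y, x³ = 24·y³ + 4, so a solution requires the RHS to be a perfect cube.
Strategy: iterate y from -40 to 40, compute RHS = 24·y³ + 4, and check whether it is a (positive or negative) perfect cube.
Check small values of y:
  y = 0: RHS = 4 is not a perfect cube.
  y = 1: RHS = 28 is not a perfect cube.
  y = -1: RHS = -20 is not a perfect cube.
  y = 2: RHS = 196 is not a perfect cube.
  y = -2: RHS = -188 is not a perfect cube.
  y = 3: RHS = 652 is not a perfect cube.
  y = -3: RHS = -644 is not a perfect cube.
Continuing the search up to |y| = 40 finds no solutions either.
No (x, y) in the scanned range satisfies the equation.

No integer solutions with |y| ≤ 40.


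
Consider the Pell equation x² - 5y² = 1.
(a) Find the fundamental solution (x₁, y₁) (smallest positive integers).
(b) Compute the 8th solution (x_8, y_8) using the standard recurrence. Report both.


Step 1: Find the fundamental solution (x₁, y₁) of x² - 5y² = 1.
  Expand √5 as a continued fraction. a₀ = ⌊√5⌋ = 2; iterate m_{k+1} = d_k·a_k − m_k, d_{k+1} = (5 − m_{k+1}²)/d_k, a_{k+1} = ⌊(a₀ + m_{k+1})/d_{k+1}⌋ (starting m₀ = 0, d₀ = 1), with convergents p_k = a_k·p_{k-1} + p_{k-2}, q_k = a_k·q_{k-1} + q_{k-2} (p₋₁ = 1, q₋₁ = 0):
  k = 0: a₀ = 2; p₀/q₀ = 2/1; p₀² − 5·q₀² = 4 − 5 = -1.
  k = 1: m = 2, d = 1, a = ⌊(2 + 2)/1⌋ = 4; p/q = (4·2 + 1)/(4·1 + 0) = 9/4; p² − 5·q² = 81 − 80 = 1.
  The first convergent with p² − 5·q² = 1 gives the fundamental solution (x₁, y₁) = (9, 4).
Step 2: Apply the recurrence (x_{n+1}, y_{n+1}) = (x₁x_n + 5y₁y_n, x₁y_n + y₁x_n) repeatedly.
  From (x_1, y_1) = (9, 4): x_2 = 9·9 + 5·4·4 = 161; y_2 = 9·4 + 4·9 = 72.
  From (x_2, y_2) = (161, 72): x_3 = 9·161 + 5·4·72 = 2889; y_3 = 9·72 + 4·161 = 1292.
  From (x_3, y_3) = (2889, 1292): x_4 = 9·2889 + 5·4·1292 = 51841; y_4 = 9·1292 + 4·2889 = 23184.
  From (x_4, y_4) = (51841, 23184): x_5 = 9·51841 + 5·4·23184 = 930249; y_5 = 9·23184 + 4·51841 = 416020.
  From (x_5, y_5) = (930249, 416020): x_6 = 9·930249 + 5·4·416020 = 16692641; y_6 = 9·416020 + 4·930249 = 7465176.
  From (x_6, y_6) = (16692641, 7465176): x_7 = 9·16692641 + 5·4·7465176 = 299537289; y_7 = 9·7465176 + 4·16692641 = 133957148.
  From (x_7, y_7) = (299537289, 133957148): x_8 = 9·299537289 + 5·4·133957148 = 5374978561; y_8 = 9·133957148 + 4·299537289 = 2403763488.
Step 3: Verify x_8² - 5·y_8² = 28890394531209630721 - 28890394531209630720 = 1 (should be 1). ✓

(x_1, y_1) = (9, 4); (x_8, y_8) = (5374978561, 2403763488).


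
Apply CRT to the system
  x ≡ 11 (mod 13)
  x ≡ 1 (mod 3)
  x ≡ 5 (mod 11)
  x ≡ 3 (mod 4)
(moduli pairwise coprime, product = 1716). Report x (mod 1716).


Product of moduli M = 13 · 3 · 11 · 4 = 1716.
Merge one congruence at a time:
  Start: x ≡ 11 (mod 13).
  Combine with x ≡ 1 (mod 3); new modulus lcm = 39.
    Write x = 11 + 13·t and substitute into x ≡ 1 (mod 3): 13·t ≡ 1 − 11 = -10 (mod 3).
    Reduce coefficients mod 3: 1·t ≡ 2 (mod 3).
    So t ≡ 2 (mod 3).
    Then x = 11 + 13·2 = 37, valid modulo lcm(13, 3) = 39: x ≡ 37 (mod 39).
  Combine with x ≡ 5 (mod 11); new modulus lcm = 429.
    Write x = 37 + 39·t and substitute into x ≡ 5 (mod 11): 39·t ≡ 5 − 37 = -32 (mod 11).
    Reduce coefficients mod 11: 6·t ≡ 1 (mod 11).
    The inverse of 6 mod 11 is 2 (since 6·2 = 12 = 1·11 + 1), so t ≡ 2·1 = 2 ≡ 2 (mod 11).
    Then x = 37 + 39·2 = 115, valid modulo lcm(39, 11) = 429: x ≡ 115 (mod 429).
  Combine with x ≡ 3 (mod 4); new modulus lcm = 1716.
    Write x = 115 + 429·t and substitute into x ≡ 3 (mod 4): 429·t ≡ 3 − 115 = -112 (mod 4).
    Reduce coefficients mod 4: 1·t ≡ 0 (mod 4).
    So t ≡ 0 (mod 4).
    Then x = 115 + 429·0 = 115, valid modulo lcm(429, 4) = 1716: x ≡ 115 (mod 1716).
Verify against each original: 115 mod 13 = 11, 115 mod 3 = 1, 115 mod 11 = 5, 115 mod 4 = 3.

x ≡ 115 (mod 1716).
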